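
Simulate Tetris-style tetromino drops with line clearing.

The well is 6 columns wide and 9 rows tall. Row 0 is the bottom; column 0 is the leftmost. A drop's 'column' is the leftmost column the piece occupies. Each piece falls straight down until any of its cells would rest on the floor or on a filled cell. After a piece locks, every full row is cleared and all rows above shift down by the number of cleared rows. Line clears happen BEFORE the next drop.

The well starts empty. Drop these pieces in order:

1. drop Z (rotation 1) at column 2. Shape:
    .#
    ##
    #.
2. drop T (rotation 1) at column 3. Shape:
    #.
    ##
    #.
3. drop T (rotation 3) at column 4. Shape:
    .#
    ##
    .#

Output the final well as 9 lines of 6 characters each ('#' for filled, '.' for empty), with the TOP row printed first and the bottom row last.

Answer: ......
......
.....#
...###
...###
...#..
...#..
..##..
..#...

Derivation:
Drop 1: Z rot1 at col 2 lands with bottom-row=0; cleared 0 line(s) (total 0); column heights now [0 0 2 3 0 0], max=3
Drop 2: T rot1 at col 3 lands with bottom-row=3; cleared 0 line(s) (total 0); column heights now [0 0 2 6 5 0], max=6
Drop 3: T rot3 at col 4 lands with bottom-row=4; cleared 0 line(s) (total 0); column heights now [0 0 2 6 6 7], max=7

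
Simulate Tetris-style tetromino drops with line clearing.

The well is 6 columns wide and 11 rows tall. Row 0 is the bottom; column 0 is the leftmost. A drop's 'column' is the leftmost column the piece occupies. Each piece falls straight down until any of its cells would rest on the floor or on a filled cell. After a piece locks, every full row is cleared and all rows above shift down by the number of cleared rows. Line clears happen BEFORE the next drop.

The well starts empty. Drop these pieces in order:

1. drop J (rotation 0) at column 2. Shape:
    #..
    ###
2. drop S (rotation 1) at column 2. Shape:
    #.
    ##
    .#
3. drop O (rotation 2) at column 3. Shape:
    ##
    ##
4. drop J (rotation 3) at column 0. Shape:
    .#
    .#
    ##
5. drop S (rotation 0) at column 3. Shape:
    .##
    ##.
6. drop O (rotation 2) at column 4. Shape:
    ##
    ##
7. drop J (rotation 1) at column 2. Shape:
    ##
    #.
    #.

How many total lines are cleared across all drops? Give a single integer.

Drop 1: J rot0 at col 2 lands with bottom-row=0; cleared 0 line(s) (total 0); column heights now [0 0 2 1 1 0], max=2
Drop 2: S rot1 at col 2 lands with bottom-row=1; cleared 0 line(s) (total 0); column heights now [0 0 4 3 1 0], max=4
Drop 3: O rot2 at col 3 lands with bottom-row=3; cleared 0 line(s) (total 0); column heights now [0 0 4 5 5 0], max=5
Drop 4: J rot3 at col 0 lands with bottom-row=0; cleared 0 line(s) (total 0); column heights now [1 3 4 5 5 0], max=5
Drop 5: S rot0 at col 3 lands with bottom-row=5; cleared 0 line(s) (total 0); column heights now [1 3 4 6 7 7], max=7
Drop 6: O rot2 at col 4 lands with bottom-row=7; cleared 0 line(s) (total 0); column heights now [1 3 4 6 9 9], max=9
Drop 7: J rot1 at col 2 lands with bottom-row=4; cleared 0 line(s) (total 0); column heights now [1 3 7 7 9 9], max=9

Answer: 0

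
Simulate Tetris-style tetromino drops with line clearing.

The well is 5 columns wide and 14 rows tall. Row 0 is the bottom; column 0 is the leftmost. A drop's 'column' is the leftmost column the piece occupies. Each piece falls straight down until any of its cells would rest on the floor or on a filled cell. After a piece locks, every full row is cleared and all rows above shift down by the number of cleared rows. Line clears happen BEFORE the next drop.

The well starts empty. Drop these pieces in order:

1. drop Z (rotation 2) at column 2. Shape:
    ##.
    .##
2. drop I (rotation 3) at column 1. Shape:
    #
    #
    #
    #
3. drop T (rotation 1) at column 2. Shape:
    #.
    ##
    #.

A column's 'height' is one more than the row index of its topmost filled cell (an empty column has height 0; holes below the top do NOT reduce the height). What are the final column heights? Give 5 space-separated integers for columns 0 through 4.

Drop 1: Z rot2 at col 2 lands with bottom-row=0; cleared 0 line(s) (total 0); column heights now [0 0 2 2 1], max=2
Drop 2: I rot3 at col 1 lands with bottom-row=0; cleared 0 line(s) (total 0); column heights now [0 4 2 2 1], max=4
Drop 3: T rot1 at col 2 lands with bottom-row=2; cleared 0 line(s) (total 0); column heights now [0 4 5 4 1], max=5

Answer: 0 4 5 4 1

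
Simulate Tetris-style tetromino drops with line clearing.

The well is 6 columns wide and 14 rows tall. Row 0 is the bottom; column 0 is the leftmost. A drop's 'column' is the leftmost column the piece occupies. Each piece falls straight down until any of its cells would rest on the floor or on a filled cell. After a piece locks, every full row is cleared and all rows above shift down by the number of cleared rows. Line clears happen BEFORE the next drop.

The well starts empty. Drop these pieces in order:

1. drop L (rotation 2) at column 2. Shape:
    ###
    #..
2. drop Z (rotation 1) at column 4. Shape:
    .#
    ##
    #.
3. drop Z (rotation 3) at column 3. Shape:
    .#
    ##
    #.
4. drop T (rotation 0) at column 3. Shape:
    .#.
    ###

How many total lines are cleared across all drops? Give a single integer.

Drop 1: L rot2 at col 2 lands with bottom-row=0; cleared 0 line(s) (total 0); column heights now [0 0 2 2 2 0], max=2
Drop 2: Z rot1 at col 4 lands with bottom-row=2; cleared 0 line(s) (total 0); column heights now [0 0 2 2 4 5], max=5
Drop 3: Z rot3 at col 3 lands with bottom-row=3; cleared 0 line(s) (total 0); column heights now [0 0 2 5 6 5], max=6
Drop 4: T rot0 at col 3 lands with bottom-row=6; cleared 0 line(s) (total 0); column heights now [0 0 2 7 8 7], max=8

Answer: 0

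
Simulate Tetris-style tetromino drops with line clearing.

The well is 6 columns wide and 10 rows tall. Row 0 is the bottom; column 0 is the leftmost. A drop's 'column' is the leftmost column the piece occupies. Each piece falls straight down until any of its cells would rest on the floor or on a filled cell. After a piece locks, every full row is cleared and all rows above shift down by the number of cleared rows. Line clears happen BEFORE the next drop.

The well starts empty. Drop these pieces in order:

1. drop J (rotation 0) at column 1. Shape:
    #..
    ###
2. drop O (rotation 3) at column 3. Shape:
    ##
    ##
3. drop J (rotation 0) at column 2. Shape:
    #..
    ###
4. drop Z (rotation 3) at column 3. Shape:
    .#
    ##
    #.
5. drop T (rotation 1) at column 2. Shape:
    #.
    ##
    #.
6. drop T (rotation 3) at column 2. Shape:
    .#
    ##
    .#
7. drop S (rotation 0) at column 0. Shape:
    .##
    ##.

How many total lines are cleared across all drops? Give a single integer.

Drop 1: J rot0 at col 1 lands with bottom-row=0; cleared 0 line(s) (total 0); column heights now [0 2 1 1 0 0], max=2
Drop 2: O rot3 at col 3 lands with bottom-row=1; cleared 0 line(s) (total 0); column heights now [0 2 1 3 3 0], max=3
Drop 3: J rot0 at col 2 lands with bottom-row=3; cleared 0 line(s) (total 0); column heights now [0 2 5 4 4 0], max=5
Drop 4: Z rot3 at col 3 lands with bottom-row=4; cleared 0 line(s) (total 0); column heights now [0 2 5 6 7 0], max=7
Drop 5: T rot1 at col 2 lands with bottom-row=5; cleared 0 line(s) (total 0); column heights now [0 2 8 7 7 0], max=8
Drop 6: T rot3 at col 2 lands with bottom-row=7; cleared 0 line(s) (total 0); column heights now [0 2 9 10 7 0], max=10
Drop 7: S rot0 at col 0 lands with bottom-row=8; cleared 0 line(s) (total 0); column heights now [9 10 10 10 7 0], max=10

Answer: 0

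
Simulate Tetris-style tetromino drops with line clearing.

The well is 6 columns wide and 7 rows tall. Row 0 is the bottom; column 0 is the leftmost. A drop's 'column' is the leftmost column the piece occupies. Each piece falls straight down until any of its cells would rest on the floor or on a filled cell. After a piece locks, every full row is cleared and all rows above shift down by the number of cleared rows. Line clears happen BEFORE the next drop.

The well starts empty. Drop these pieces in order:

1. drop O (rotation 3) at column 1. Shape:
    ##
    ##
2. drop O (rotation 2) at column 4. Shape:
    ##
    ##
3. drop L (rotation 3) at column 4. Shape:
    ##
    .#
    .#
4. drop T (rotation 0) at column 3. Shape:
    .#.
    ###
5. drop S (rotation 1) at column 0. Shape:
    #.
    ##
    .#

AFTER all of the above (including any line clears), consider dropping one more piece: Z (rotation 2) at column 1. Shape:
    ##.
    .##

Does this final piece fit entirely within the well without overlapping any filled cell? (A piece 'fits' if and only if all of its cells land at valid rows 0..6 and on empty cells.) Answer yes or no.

Drop 1: O rot3 at col 1 lands with bottom-row=0; cleared 0 line(s) (total 0); column heights now [0 2 2 0 0 0], max=2
Drop 2: O rot2 at col 4 lands with bottom-row=0; cleared 0 line(s) (total 0); column heights now [0 2 2 0 2 2], max=2
Drop 3: L rot3 at col 4 lands with bottom-row=2; cleared 0 line(s) (total 0); column heights now [0 2 2 0 5 5], max=5
Drop 4: T rot0 at col 3 lands with bottom-row=5; cleared 0 line(s) (total 0); column heights now [0 2 2 6 7 6], max=7
Drop 5: S rot1 at col 0 lands with bottom-row=2; cleared 0 line(s) (total 0); column heights now [5 4 2 6 7 6], max=7
Test piece Z rot2 at col 1 (width 3): heights before test = [5 4 2 6 7 6]; fits = False

Answer: no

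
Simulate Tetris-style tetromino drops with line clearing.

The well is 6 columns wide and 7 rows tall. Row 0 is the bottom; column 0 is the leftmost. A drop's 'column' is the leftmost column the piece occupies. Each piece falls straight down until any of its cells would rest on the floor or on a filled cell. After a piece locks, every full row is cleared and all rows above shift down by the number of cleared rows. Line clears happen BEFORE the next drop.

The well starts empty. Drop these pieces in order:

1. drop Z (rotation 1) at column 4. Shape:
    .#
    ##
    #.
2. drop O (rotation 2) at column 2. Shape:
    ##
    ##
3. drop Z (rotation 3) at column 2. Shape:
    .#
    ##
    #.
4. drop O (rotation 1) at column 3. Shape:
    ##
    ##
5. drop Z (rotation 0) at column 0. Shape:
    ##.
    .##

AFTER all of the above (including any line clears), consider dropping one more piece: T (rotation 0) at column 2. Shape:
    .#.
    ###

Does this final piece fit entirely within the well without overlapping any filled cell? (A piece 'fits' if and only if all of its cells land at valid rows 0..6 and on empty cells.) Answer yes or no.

Answer: no

Derivation:
Drop 1: Z rot1 at col 4 lands with bottom-row=0; cleared 0 line(s) (total 0); column heights now [0 0 0 0 2 3], max=3
Drop 2: O rot2 at col 2 lands with bottom-row=0; cleared 0 line(s) (total 0); column heights now [0 0 2 2 2 3], max=3
Drop 3: Z rot3 at col 2 lands with bottom-row=2; cleared 0 line(s) (total 0); column heights now [0 0 4 5 2 3], max=5
Drop 4: O rot1 at col 3 lands with bottom-row=5; cleared 0 line(s) (total 0); column heights now [0 0 4 7 7 3], max=7
Drop 5: Z rot0 at col 0 lands with bottom-row=4; cleared 0 line(s) (total 0); column heights now [6 6 5 7 7 3], max=7
Test piece T rot0 at col 2 (width 3): heights before test = [6 6 5 7 7 3]; fits = False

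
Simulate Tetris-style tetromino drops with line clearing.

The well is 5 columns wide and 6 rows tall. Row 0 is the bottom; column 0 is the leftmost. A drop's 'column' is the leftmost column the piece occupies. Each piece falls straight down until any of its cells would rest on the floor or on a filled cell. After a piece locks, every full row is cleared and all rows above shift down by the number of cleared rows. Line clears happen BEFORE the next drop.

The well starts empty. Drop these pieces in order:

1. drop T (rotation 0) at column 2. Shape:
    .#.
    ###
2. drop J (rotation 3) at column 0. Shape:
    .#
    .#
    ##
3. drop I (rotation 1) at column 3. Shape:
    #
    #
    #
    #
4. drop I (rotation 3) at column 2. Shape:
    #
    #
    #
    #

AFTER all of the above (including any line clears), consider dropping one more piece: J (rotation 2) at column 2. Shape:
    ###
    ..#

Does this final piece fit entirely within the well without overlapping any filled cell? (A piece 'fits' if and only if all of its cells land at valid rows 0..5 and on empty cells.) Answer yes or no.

Drop 1: T rot0 at col 2 lands with bottom-row=0; cleared 0 line(s) (total 0); column heights now [0 0 1 2 1], max=2
Drop 2: J rot3 at col 0 lands with bottom-row=0; cleared 1 line(s) (total 1); column heights now [0 2 0 1 0], max=2
Drop 3: I rot1 at col 3 lands with bottom-row=1; cleared 0 line(s) (total 1); column heights now [0 2 0 5 0], max=5
Drop 4: I rot3 at col 2 lands with bottom-row=0; cleared 0 line(s) (total 1); column heights now [0 2 4 5 0], max=5
Test piece J rot2 at col 2 (width 3): heights before test = [0 2 4 5 0]; fits = True

Answer: yes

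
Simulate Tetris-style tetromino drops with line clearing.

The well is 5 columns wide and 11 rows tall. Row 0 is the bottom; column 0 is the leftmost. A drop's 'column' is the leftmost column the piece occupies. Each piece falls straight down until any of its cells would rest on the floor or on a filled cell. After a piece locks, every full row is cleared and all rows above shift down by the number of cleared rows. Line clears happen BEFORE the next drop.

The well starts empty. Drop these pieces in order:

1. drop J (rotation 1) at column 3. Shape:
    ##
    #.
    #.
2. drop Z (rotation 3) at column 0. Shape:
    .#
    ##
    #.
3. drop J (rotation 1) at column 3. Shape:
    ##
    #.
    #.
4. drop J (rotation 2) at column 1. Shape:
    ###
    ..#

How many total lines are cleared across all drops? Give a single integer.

Answer: 0

Derivation:
Drop 1: J rot1 at col 3 lands with bottom-row=0; cleared 0 line(s) (total 0); column heights now [0 0 0 3 3], max=3
Drop 2: Z rot3 at col 0 lands with bottom-row=0; cleared 0 line(s) (total 0); column heights now [2 3 0 3 3], max=3
Drop 3: J rot1 at col 3 lands with bottom-row=3; cleared 0 line(s) (total 0); column heights now [2 3 0 6 6], max=6
Drop 4: J rot2 at col 1 lands with bottom-row=6; cleared 0 line(s) (total 0); column heights now [2 8 8 8 6], max=8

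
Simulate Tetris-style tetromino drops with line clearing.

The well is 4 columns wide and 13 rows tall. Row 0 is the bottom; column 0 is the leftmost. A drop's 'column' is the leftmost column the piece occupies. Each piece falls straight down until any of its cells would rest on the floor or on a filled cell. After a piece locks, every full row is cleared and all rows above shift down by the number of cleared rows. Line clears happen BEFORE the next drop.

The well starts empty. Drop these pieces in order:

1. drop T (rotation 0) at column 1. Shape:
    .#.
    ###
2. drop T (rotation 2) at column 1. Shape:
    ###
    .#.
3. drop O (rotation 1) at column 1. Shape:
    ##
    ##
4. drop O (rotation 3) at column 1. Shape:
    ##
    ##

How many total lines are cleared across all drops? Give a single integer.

Answer: 0

Derivation:
Drop 1: T rot0 at col 1 lands with bottom-row=0; cleared 0 line(s) (total 0); column heights now [0 1 2 1], max=2
Drop 2: T rot2 at col 1 lands with bottom-row=2; cleared 0 line(s) (total 0); column heights now [0 4 4 4], max=4
Drop 3: O rot1 at col 1 lands with bottom-row=4; cleared 0 line(s) (total 0); column heights now [0 6 6 4], max=6
Drop 4: O rot3 at col 1 lands with bottom-row=6; cleared 0 line(s) (total 0); column heights now [0 8 8 4], max=8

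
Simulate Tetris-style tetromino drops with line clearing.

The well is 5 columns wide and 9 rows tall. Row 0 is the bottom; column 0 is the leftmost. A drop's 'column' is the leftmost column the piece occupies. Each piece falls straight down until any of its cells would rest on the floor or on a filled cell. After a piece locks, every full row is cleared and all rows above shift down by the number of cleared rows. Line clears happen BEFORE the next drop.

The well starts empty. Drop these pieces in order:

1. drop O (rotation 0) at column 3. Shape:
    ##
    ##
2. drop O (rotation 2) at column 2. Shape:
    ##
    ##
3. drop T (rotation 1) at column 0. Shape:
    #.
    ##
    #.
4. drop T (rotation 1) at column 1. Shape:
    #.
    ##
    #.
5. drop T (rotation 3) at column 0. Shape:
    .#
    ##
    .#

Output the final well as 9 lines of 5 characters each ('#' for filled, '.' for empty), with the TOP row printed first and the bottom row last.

Drop 1: O rot0 at col 3 lands with bottom-row=0; cleared 0 line(s) (total 0); column heights now [0 0 0 2 2], max=2
Drop 2: O rot2 at col 2 lands with bottom-row=2; cleared 0 line(s) (total 0); column heights now [0 0 4 4 2], max=4
Drop 3: T rot1 at col 0 lands with bottom-row=0; cleared 0 line(s) (total 0); column heights now [3 2 4 4 2], max=4
Drop 4: T rot1 at col 1 lands with bottom-row=3; cleared 0 line(s) (total 0); column heights now [3 6 5 4 2], max=6
Drop 5: T rot3 at col 0 lands with bottom-row=6; cleared 0 line(s) (total 0); column heights now [8 9 5 4 2], max=9

Answer: .#...
##...
.#...
.#...
.##..
.###.
#.##.
##.##
#..##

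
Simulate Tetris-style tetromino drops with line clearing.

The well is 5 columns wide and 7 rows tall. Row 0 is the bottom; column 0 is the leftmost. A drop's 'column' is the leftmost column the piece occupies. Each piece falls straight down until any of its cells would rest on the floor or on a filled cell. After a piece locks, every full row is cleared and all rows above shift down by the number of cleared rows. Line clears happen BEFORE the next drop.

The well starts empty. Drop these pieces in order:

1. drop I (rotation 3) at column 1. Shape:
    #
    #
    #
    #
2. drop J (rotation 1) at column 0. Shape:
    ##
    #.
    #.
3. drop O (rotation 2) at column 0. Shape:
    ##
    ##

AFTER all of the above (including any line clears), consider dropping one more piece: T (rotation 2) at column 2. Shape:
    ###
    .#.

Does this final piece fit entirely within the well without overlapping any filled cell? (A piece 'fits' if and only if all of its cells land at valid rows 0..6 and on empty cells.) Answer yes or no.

Answer: yes

Derivation:
Drop 1: I rot3 at col 1 lands with bottom-row=0; cleared 0 line(s) (total 0); column heights now [0 4 0 0 0], max=4
Drop 2: J rot1 at col 0 lands with bottom-row=2; cleared 0 line(s) (total 0); column heights now [5 5 0 0 0], max=5
Drop 3: O rot2 at col 0 lands with bottom-row=5; cleared 0 line(s) (total 0); column heights now [7 7 0 0 0], max=7
Test piece T rot2 at col 2 (width 3): heights before test = [7 7 0 0 0]; fits = True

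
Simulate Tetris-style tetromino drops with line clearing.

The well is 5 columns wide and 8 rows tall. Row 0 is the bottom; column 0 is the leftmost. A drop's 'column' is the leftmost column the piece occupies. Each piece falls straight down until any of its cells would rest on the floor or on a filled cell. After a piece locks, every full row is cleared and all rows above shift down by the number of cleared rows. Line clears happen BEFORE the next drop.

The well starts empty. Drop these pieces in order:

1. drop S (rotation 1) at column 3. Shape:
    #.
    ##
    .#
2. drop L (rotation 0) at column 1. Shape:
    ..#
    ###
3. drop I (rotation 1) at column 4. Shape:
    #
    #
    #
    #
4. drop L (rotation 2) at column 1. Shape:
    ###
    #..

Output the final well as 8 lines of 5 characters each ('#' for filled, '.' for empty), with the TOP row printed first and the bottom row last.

Answer: .....
.....
.####
.#.##
.####
...##
...##
....#

Derivation:
Drop 1: S rot1 at col 3 lands with bottom-row=0; cleared 0 line(s) (total 0); column heights now [0 0 0 3 2], max=3
Drop 2: L rot0 at col 1 lands with bottom-row=3; cleared 0 line(s) (total 0); column heights now [0 4 4 5 2], max=5
Drop 3: I rot1 at col 4 lands with bottom-row=2; cleared 0 line(s) (total 0); column heights now [0 4 4 5 6], max=6
Drop 4: L rot2 at col 1 lands with bottom-row=4; cleared 0 line(s) (total 0); column heights now [0 6 6 6 6], max=6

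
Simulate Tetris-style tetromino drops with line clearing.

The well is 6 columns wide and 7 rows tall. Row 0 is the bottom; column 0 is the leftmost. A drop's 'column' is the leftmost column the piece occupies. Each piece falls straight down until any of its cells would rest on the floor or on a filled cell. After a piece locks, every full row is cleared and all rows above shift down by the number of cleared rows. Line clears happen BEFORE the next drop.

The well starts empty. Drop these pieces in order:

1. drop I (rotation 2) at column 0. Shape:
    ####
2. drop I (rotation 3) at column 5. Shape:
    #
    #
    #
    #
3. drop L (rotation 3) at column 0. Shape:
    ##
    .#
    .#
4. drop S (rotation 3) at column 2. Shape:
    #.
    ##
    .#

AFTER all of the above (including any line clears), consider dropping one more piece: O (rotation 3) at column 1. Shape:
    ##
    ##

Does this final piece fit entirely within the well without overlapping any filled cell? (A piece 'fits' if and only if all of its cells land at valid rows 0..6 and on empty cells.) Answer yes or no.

Drop 1: I rot2 at col 0 lands with bottom-row=0; cleared 0 line(s) (total 0); column heights now [1 1 1 1 0 0], max=1
Drop 2: I rot3 at col 5 lands with bottom-row=0; cleared 0 line(s) (total 0); column heights now [1 1 1 1 0 4], max=4
Drop 3: L rot3 at col 0 lands with bottom-row=1; cleared 0 line(s) (total 0); column heights now [4 4 1 1 0 4], max=4
Drop 4: S rot3 at col 2 lands with bottom-row=1; cleared 0 line(s) (total 0); column heights now [4 4 4 3 0 4], max=4
Test piece O rot3 at col 1 (width 2): heights before test = [4 4 4 3 0 4]; fits = True

Answer: yes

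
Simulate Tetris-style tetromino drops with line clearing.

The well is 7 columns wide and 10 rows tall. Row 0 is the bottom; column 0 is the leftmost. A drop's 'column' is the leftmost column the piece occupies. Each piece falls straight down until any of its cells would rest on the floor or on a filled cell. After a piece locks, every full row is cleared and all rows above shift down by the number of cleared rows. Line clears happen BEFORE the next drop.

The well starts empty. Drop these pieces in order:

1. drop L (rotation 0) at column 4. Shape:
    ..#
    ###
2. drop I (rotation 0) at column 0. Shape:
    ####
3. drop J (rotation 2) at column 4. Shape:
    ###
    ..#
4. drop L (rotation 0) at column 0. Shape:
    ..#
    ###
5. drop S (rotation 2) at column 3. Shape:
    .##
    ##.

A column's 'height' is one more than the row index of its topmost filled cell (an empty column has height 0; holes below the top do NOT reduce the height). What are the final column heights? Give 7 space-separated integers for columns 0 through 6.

Answer: 1 1 2 4 5 5 3

Derivation:
Drop 1: L rot0 at col 4 lands with bottom-row=0; cleared 0 line(s) (total 0); column heights now [0 0 0 0 1 1 2], max=2
Drop 2: I rot0 at col 0 lands with bottom-row=0; cleared 1 line(s) (total 1); column heights now [0 0 0 0 0 0 1], max=1
Drop 3: J rot2 at col 4 lands with bottom-row=1; cleared 0 line(s) (total 1); column heights now [0 0 0 0 3 3 3], max=3
Drop 4: L rot0 at col 0 lands with bottom-row=0; cleared 0 line(s) (total 1); column heights now [1 1 2 0 3 3 3], max=3
Drop 5: S rot2 at col 3 lands with bottom-row=3; cleared 0 line(s) (total 1); column heights now [1 1 2 4 5 5 3], max=5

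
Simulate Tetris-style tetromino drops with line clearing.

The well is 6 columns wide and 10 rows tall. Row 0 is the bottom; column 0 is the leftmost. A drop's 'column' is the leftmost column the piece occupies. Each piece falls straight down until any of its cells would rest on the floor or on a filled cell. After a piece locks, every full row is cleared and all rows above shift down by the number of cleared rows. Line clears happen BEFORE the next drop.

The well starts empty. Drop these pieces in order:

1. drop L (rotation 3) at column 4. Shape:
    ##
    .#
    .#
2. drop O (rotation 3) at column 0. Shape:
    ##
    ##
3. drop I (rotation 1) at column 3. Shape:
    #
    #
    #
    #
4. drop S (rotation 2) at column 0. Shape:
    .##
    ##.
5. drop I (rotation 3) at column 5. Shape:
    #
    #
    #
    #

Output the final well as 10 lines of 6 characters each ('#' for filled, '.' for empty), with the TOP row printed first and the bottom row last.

Answer: ......
......
......
.....#
.....#
.....#
.###.#
##.###
##.#.#
##.#.#

Derivation:
Drop 1: L rot3 at col 4 lands with bottom-row=0; cleared 0 line(s) (total 0); column heights now [0 0 0 0 3 3], max=3
Drop 2: O rot3 at col 0 lands with bottom-row=0; cleared 0 line(s) (total 0); column heights now [2 2 0 0 3 3], max=3
Drop 3: I rot1 at col 3 lands with bottom-row=0; cleared 0 line(s) (total 0); column heights now [2 2 0 4 3 3], max=4
Drop 4: S rot2 at col 0 lands with bottom-row=2; cleared 0 line(s) (total 0); column heights now [3 4 4 4 3 3], max=4
Drop 5: I rot3 at col 5 lands with bottom-row=3; cleared 0 line(s) (total 0); column heights now [3 4 4 4 3 7], max=7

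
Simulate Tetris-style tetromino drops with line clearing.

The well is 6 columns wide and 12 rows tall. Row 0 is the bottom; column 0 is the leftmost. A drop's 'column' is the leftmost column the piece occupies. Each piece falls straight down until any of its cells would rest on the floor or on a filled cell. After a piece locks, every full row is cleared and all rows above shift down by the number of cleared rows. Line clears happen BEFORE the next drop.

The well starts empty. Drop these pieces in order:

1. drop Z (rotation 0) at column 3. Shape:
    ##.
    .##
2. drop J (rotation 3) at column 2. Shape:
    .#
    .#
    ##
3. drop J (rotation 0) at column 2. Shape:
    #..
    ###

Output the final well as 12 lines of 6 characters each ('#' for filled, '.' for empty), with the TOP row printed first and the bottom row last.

Answer: ......
......
......
......
......
..#...
..###.
...#..
...#..
..##..
...##.
....##

Derivation:
Drop 1: Z rot0 at col 3 lands with bottom-row=0; cleared 0 line(s) (total 0); column heights now [0 0 0 2 2 1], max=2
Drop 2: J rot3 at col 2 lands with bottom-row=2; cleared 0 line(s) (total 0); column heights now [0 0 3 5 2 1], max=5
Drop 3: J rot0 at col 2 lands with bottom-row=5; cleared 0 line(s) (total 0); column heights now [0 0 7 6 6 1], max=7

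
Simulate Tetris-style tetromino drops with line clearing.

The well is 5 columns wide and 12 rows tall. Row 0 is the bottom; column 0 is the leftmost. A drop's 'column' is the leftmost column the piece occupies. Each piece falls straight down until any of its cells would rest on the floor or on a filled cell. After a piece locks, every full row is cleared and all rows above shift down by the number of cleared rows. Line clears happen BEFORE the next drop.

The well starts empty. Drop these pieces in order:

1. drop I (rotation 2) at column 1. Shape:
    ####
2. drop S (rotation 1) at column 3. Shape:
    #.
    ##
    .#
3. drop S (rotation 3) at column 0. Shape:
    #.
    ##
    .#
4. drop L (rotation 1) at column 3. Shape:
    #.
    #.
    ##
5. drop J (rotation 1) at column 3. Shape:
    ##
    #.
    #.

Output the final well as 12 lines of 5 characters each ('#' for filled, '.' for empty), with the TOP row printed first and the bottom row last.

Answer: .....
.....
...##
...#.
...#.
...#.
...#.
...##
#..#.
##.##
.#..#
.####

Derivation:
Drop 1: I rot2 at col 1 lands with bottom-row=0; cleared 0 line(s) (total 0); column heights now [0 1 1 1 1], max=1
Drop 2: S rot1 at col 3 lands with bottom-row=1; cleared 0 line(s) (total 0); column heights now [0 1 1 4 3], max=4
Drop 3: S rot3 at col 0 lands with bottom-row=1; cleared 0 line(s) (total 0); column heights now [4 3 1 4 3], max=4
Drop 4: L rot1 at col 3 lands with bottom-row=4; cleared 0 line(s) (total 0); column heights now [4 3 1 7 5], max=7
Drop 5: J rot1 at col 3 lands with bottom-row=7; cleared 0 line(s) (total 0); column heights now [4 3 1 10 10], max=10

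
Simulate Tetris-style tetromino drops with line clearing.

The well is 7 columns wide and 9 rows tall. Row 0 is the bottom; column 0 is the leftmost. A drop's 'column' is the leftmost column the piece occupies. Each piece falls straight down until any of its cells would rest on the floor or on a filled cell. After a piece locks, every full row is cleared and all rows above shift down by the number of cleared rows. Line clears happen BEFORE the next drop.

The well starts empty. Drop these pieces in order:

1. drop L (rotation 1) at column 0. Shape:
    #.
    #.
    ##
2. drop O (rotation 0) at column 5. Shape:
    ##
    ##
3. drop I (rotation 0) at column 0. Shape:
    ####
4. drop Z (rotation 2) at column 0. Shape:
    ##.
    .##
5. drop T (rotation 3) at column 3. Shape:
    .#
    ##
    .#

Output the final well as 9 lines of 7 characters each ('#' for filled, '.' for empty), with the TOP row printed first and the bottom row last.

Drop 1: L rot1 at col 0 lands with bottom-row=0; cleared 0 line(s) (total 0); column heights now [3 1 0 0 0 0 0], max=3
Drop 2: O rot0 at col 5 lands with bottom-row=0; cleared 0 line(s) (total 0); column heights now [3 1 0 0 0 2 2], max=3
Drop 3: I rot0 at col 0 lands with bottom-row=3; cleared 0 line(s) (total 0); column heights now [4 4 4 4 0 2 2], max=4
Drop 4: Z rot2 at col 0 lands with bottom-row=4; cleared 0 line(s) (total 0); column heights now [6 6 5 4 0 2 2], max=6
Drop 5: T rot3 at col 3 lands with bottom-row=3; cleared 0 line(s) (total 0); column heights now [6 6 5 5 6 2 2], max=6

Answer: .......
.......
.......
##..#..
.####..
#####..
#......
#....##
##...##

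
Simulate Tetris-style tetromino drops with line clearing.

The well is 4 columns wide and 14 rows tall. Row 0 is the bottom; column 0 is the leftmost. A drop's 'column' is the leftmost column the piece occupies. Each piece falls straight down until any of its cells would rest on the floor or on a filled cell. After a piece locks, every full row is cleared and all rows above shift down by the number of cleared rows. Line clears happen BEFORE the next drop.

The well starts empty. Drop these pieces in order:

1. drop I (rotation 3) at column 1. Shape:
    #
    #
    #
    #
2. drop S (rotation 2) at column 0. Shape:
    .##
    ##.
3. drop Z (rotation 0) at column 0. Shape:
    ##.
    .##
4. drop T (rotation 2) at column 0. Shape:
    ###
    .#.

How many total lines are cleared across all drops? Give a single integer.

Answer: 0

Derivation:
Drop 1: I rot3 at col 1 lands with bottom-row=0; cleared 0 line(s) (total 0); column heights now [0 4 0 0], max=4
Drop 2: S rot2 at col 0 lands with bottom-row=4; cleared 0 line(s) (total 0); column heights now [5 6 6 0], max=6
Drop 3: Z rot0 at col 0 lands with bottom-row=6; cleared 0 line(s) (total 0); column heights now [8 8 7 0], max=8
Drop 4: T rot2 at col 0 lands with bottom-row=8; cleared 0 line(s) (total 0); column heights now [10 10 10 0], max=10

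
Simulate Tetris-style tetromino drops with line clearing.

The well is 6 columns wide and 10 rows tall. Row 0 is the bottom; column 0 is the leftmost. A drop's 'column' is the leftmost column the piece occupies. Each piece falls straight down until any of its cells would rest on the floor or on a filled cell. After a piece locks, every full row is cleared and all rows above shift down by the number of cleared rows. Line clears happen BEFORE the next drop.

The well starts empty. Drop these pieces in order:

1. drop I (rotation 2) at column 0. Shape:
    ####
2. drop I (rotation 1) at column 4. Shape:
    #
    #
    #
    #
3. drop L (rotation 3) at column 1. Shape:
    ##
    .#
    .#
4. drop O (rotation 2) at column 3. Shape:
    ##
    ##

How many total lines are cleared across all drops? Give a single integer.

Answer: 0

Derivation:
Drop 1: I rot2 at col 0 lands with bottom-row=0; cleared 0 line(s) (total 0); column heights now [1 1 1 1 0 0], max=1
Drop 2: I rot1 at col 4 lands with bottom-row=0; cleared 0 line(s) (total 0); column heights now [1 1 1 1 4 0], max=4
Drop 3: L rot3 at col 1 lands with bottom-row=1; cleared 0 line(s) (total 0); column heights now [1 4 4 1 4 0], max=4
Drop 4: O rot2 at col 3 lands with bottom-row=4; cleared 0 line(s) (total 0); column heights now [1 4 4 6 6 0], max=6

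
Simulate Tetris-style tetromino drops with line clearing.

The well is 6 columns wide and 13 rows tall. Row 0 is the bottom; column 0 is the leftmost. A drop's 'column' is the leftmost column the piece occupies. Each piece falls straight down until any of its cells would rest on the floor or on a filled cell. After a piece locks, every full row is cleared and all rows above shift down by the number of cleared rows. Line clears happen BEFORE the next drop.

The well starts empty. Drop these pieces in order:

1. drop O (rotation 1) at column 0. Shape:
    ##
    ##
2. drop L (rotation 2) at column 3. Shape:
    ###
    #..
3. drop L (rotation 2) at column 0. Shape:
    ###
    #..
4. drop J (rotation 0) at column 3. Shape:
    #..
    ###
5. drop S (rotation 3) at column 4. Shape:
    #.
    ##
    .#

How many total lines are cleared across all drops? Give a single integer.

Drop 1: O rot1 at col 0 lands with bottom-row=0; cleared 0 line(s) (total 0); column heights now [2 2 0 0 0 0], max=2
Drop 2: L rot2 at col 3 lands with bottom-row=0; cleared 0 line(s) (total 0); column heights now [2 2 0 2 2 2], max=2
Drop 3: L rot2 at col 0 lands with bottom-row=2; cleared 0 line(s) (total 0); column heights now [4 4 4 2 2 2], max=4
Drop 4: J rot0 at col 3 lands with bottom-row=2; cleared 0 line(s) (total 0); column heights now [4 4 4 4 3 3], max=4
Drop 5: S rot3 at col 4 lands with bottom-row=3; cleared 0 line(s) (total 0); column heights now [4 4 4 4 6 5], max=6

Answer: 0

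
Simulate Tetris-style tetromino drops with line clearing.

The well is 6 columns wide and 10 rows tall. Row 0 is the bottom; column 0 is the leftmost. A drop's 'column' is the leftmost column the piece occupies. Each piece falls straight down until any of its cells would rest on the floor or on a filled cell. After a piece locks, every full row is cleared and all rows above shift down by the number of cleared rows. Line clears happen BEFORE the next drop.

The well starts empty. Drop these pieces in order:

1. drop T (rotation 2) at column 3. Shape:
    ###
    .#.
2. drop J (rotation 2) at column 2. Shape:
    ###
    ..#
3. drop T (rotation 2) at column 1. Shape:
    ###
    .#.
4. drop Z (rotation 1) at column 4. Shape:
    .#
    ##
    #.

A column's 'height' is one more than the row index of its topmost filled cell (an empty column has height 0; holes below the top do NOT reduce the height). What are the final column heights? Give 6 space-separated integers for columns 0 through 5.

Drop 1: T rot2 at col 3 lands with bottom-row=0; cleared 0 line(s) (total 0); column heights now [0 0 0 2 2 2], max=2
Drop 2: J rot2 at col 2 lands with bottom-row=2; cleared 0 line(s) (total 0); column heights now [0 0 4 4 4 2], max=4
Drop 3: T rot2 at col 1 lands with bottom-row=4; cleared 0 line(s) (total 0); column heights now [0 6 6 6 4 2], max=6
Drop 4: Z rot1 at col 4 lands with bottom-row=4; cleared 0 line(s) (total 0); column heights now [0 6 6 6 6 7], max=7

Answer: 0 6 6 6 6 7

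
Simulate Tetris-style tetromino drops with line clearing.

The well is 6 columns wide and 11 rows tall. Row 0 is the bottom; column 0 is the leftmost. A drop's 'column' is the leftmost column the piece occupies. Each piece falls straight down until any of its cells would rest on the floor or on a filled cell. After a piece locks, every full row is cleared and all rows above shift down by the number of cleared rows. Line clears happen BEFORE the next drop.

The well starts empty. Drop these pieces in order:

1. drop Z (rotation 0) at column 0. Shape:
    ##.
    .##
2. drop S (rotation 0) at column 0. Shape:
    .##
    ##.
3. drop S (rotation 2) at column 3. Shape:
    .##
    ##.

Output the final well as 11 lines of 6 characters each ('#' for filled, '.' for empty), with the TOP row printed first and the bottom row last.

Drop 1: Z rot0 at col 0 lands with bottom-row=0; cleared 0 line(s) (total 0); column heights now [2 2 1 0 0 0], max=2
Drop 2: S rot0 at col 0 lands with bottom-row=2; cleared 0 line(s) (total 0); column heights now [3 4 4 0 0 0], max=4
Drop 3: S rot2 at col 3 lands with bottom-row=0; cleared 0 line(s) (total 0); column heights now [3 4 4 1 2 2], max=4

Answer: ......
......
......
......
......
......
......
.##...
##....
##..##
.####.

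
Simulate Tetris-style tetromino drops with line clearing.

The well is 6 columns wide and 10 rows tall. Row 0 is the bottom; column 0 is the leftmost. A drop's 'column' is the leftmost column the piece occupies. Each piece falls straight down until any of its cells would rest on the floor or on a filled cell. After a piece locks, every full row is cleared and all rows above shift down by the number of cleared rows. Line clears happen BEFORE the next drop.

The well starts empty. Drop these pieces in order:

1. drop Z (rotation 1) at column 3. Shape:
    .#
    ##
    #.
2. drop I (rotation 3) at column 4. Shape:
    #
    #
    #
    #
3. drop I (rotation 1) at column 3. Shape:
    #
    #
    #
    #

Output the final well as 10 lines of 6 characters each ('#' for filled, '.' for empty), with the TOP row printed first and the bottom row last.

Drop 1: Z rot1 at col 3 lands with bottom-row=0; cleared 0 line(s) (total 0); column heights now [0 0 0 2 3 0], max=3
Drop 2: I rot3 at col 4 lands with bottom-row=3; cleared 0 line(s) (total 0); column heights now [0 0 0 2 7 0], max=7
Drop 3: I rot1 at col 3 lands with bottom-row=2; cleared 0 line(s) (total 0); column heights now [0 0 0 6 7 0], max=7

Answer: ......
......
......
....#.
...##.
...##.
...##.
...##.
...##.
...#..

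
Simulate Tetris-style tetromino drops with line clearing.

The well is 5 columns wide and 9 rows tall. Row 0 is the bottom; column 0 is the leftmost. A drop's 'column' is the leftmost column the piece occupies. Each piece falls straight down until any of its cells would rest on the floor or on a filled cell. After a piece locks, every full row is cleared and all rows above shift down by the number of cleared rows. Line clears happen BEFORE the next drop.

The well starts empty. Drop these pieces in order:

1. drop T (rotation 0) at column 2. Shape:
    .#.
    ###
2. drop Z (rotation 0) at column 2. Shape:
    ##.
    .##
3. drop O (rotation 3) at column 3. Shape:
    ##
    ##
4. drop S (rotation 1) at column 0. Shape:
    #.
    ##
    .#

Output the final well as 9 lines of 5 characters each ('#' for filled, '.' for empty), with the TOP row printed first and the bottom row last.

Drop 1: T rot0 at col 2 lands with bottom-row=0; cleared 0 line(s) (total 0); column heights now [0 0 1 2 1], max=2
Drop 2: Z rot0 at col 2 lands with bottom-row=2; cleared 0 line(s) (total 0); column heights now [0 0 4 4 3], max=4
Drop 3: O rot3 at col 3 lands with bottom-row=4; cleared 0 line(s) (total 0); column heights now [0 0 4 6 6], max=6
Drop 4: S rot1 at col 0 lands with bottom-row=0; cleared 0 line(s) (total 0); column heights now [3 2 4 6 6], max=6

Answer: .....
.....
.....
...##
...##
..##.
#..##
##.#.
.####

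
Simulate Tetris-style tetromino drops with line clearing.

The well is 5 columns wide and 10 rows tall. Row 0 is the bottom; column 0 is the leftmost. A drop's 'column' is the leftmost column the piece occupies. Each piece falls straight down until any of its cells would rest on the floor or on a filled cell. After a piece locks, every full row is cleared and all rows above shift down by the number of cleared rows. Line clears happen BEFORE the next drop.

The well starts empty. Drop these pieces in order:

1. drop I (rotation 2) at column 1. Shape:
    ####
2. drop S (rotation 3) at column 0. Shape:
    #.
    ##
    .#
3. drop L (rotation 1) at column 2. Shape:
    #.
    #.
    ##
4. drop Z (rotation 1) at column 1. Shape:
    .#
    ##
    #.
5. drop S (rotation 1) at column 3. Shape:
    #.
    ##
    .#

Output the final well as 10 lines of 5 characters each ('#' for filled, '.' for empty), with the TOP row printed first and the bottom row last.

Answer: .....
.....
.....
.....
.....
..#..
.##..
####.
.####
.####

Derivation:
Drop 1: I rot2 at col 1 lands with bottom-row=0; cleared 0 line(s) (total 0); column heights now [0 1 1 1 1], max=1
Drop 2: S rot3 at col 0 lands with bottom-row=1; cleared 0 line(s) (total 0); column heights now [4 3 1 1 1], max=4
Drop 3: L rot1 at col 2 lands with bottom-row=1; cleared 0 line(s) (total 0); column heights now [4 3 4 2 1], max=4
Drop 4: Z rot1 at col 1 lands with bottom-row=3; cleared 0 line(s) (total 0); column heights now [4 5 6 2 1], max=6
Drop 5: S rot1 at col 3 lands with bottom-row=1; cleared 1 line(s) (total 1); column heights now [3 4 5 3 2], max=5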